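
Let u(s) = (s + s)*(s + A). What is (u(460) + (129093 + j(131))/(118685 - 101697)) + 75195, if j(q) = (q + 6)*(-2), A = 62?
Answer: 9435858599/16988 ≈ 5.5544e+5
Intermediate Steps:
j(q) = -12 - 2*q (j(q) = (6 + q)*(-2) = -12 - 2*q)
u(s) = 2*s*(62 + s) (u(s) = (s + s)*(s + 62) = (2*s)*(62 + s) = 2*s*(62 + s))
(u(460) + (129093 + j(131))/(118685 - 101697)) + 75195 = (2*460*(62 + 460) + (129093 + (-12 - 2*131))/(118685 - 101697)) + 75195 = (2*460*522 + (129093 + (-12 - 262))/16988) + 75195 = (480240 + (129093 - 274)*(1/16988)) + 75195 = (480240 + 128819*(1/16988)) + 75195 = (480240 + 128819/16988) + 75195 = 8158445939/16988 + 75195 = 9435858599/16988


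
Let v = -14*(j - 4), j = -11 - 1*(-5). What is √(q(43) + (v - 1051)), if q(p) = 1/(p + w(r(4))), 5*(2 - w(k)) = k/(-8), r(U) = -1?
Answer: I*√2948289351/1799 ≈ 30.182*I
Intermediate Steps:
j = -6 (j = -11 + 5 = -6)
w(k) = 2 + k/40 (w(k) = 2 - k/(5*(-8)) = 2 - k*(-1)/(5*8) = 2 - (-1)*k/40 = 2 + k/40)
v = 140 (v = -14*(-6 - 4) = -14*(-10) = 140)
q(p) = 1/(79/40 + p) (q(p) = 1/(p + (2 + (1/40)*(-1))) = 1/(p + (2 - 1/40)) = 1/(p + 79/40) = 1/(79/40 + p))
√(q(43) + (v - 1051)) = √(40/(79 + 40*43) + (140 - 1051)) = √(40/(79 + 1720) - 911) = √(40/1799 - 911) = √(-1638849/1799) = I*√2948289351/1799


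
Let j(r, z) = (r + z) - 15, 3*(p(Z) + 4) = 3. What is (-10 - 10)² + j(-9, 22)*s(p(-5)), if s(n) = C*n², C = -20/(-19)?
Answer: 7240/19 ≈ 381.05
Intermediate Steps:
C = 20/19 (C = -20*(-1/19) = 20/19 ≈ 1.0526)
p(Z) = -3 (p(Z) = -4 + (⅓)*3 = -4 + 1 = -3)
s(n) = 20*n²/19
j(r, z) = -15 + r + z
(-10 - 10)² + j(-9, 22)*s(p(-5)) = (-10 - 10)² + (-15 - 9 + 22)*((20/19)*(-3)²) = (-20)² - 40*9/19 = 400 - 2*180/19 = 400 - 360/19 = 7240/19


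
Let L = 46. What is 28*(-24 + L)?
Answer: 616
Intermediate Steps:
28*(-24 + L) = 28*(-24 + 46) = 28*22 = 616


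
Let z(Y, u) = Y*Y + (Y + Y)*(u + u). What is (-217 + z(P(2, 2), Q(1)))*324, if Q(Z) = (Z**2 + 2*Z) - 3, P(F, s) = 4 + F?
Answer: -58644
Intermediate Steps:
Q(Z) = -3 + Z**2 + 2*Z
z(Y, u) = Y**2 + 4*Y*u (z(Y, u) = Y**2 + (2*Y)*(2*u) = Y**2 + 4*Y*u)
(-217 + z(P(2, 2), Q(1)))*324 = (-217 + (4 + 2)*((4 + 2) + 4*(-3 + 1**2 + 2*1)))*324 = (-217 + 6*(6 + 4*(-3 + 1 + 2)))*324 = (-217 + 6*(6 + 4*0))*324 = (-217 + 6*(6 + 0))*324 = (-217 + 6*6)*324 = (-217 + 36)*324 = -181*324 = -58644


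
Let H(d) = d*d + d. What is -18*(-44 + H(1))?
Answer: 756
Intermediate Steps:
H(d) = d + d² (H(d) = d² + d = d + d²)
-18*(-44 + H(1)) = -18*(-44 + 1*(1 + 1)) = -18*(-44 + 1*2) = -18*(-44 + 2) = -18*(-42) = 756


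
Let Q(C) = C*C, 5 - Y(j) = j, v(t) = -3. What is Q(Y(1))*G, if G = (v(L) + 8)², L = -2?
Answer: 400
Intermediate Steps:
Y(j) = 5 - j
G = 25 (G = (-3 + 8)² = 5² = 25)
Q(C) = C²
Q(Y(1))*G = (5 - 1*1)²*25 = (5 - 1)²*25 = 4²*25 = 16*25 = 400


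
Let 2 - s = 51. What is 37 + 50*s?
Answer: -2413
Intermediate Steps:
s = -49 (s = 2 - 1*51 = 2 - 51 = -49)
37 + 50*s = 37 + 50*(-49) = 37 - 2450 = -2413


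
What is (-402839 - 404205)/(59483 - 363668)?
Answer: 115292/43455 ≈ 2.6531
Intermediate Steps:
(-402839 - 404205)/(59483 - 363668) = -807044/(-304185) = -807044*(-1/304185) = 115292/43455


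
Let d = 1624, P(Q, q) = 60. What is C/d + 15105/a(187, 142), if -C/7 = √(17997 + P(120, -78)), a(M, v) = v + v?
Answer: 15105/284 - √18057/232 ≈ 52.607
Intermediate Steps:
a(M, v) = 2*v
C = -7*√18057 (C = -7*√(17997 + 60) = -7*√18057 ≈ -940.63)
C/d + 15105/a(187, 142) = -7*√18057/1624 + 15105/((2*142)) = -7*√18057*(1/1624) + 15105/284 = -√18057/232 + 15105*(1/284) = -√18057/232 + 15105/284 = 15105/284 - √18057/232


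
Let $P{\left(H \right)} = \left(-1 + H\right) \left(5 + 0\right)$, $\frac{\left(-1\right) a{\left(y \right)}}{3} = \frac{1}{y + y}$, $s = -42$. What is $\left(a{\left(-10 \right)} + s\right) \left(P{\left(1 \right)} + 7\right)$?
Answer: $- \frac{5859}{20} \approx -292.95$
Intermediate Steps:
$a{\left(y \right)} = - \frac{3}{2 y}$ ($a{\left(y \right)} = - \frac{3}{y + y} = - \frac{3}{2 y}$)
$P{\left(H \right)} = -5 + 5 H$ ($P{\left(H \right)} = \left(-1 + H\right) 5 = -5 + 5 H$)
$\left(a{\left(-10 \right)} + s\right) \left(P{\left(1 \right)} + 7\right) = \left(- \frac{3}{2 \left(-10\right)} - 42\right) \left(\left(-5 + 5 \cdot 1\right) + 7\right) = \left(\left(- \frac{3}{2}\right) \left(- \frac{1}{10}\right) - 42\right) \left(\left(-5 + 5\right) + 7\right) = \left(\frac{3}{20} - 42\right) \left(0 + 7\right) = \left(- \frac{837}{20}\right) 7 = - \frac{5859}{20}$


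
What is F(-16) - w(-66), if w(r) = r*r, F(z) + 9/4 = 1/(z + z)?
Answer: -139465/32 ≈ -4358.3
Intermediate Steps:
F(z) = -9/4 + 1/(2*z) (F(z) = -9/4 + 1/(z + z) = -9/4 + 1/(2*z))
w(r) = r²
F(-16) - w(-66) = (¼)*(2 - 9*(-16))/(-16) - 1*(-66)² = (¼)*(-1/16)*(2 + 144) - 1*4356 = (¼)*(-1/16)*146 - 4356 = -73/32 - 4356 = -139465/32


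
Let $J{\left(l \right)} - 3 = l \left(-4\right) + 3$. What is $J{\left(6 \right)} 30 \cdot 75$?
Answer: $-40500$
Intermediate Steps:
$J{\left(l \right)} = 6 - 4 l$ ($J{\left(l \right)} = 3 + \left(l \left(-4\right) + 3\right) = 3 - \left(-3 + 4 l\right) = 6 - 4 l$)
$J{\left(6 \right)} 30 \cdot 75 = \left(6 - 24\right) 30 \cdot 75 = \left(-18\right) 30 \cdot 75 = \left(-540\right) 75 = -40500$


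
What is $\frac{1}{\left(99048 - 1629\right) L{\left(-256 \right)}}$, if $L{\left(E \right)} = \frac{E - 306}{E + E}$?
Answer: $\frac{256}{27374739} \approx 9.3517 \cdot 10^{-6}$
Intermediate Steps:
$L{\left(E \right)} = \frac{-306 + E}{2 E}$
$\frac{1}{\left(99048 - 1629\right) L{\left(-256 \right)}} = \frac{1}{\left(99048 - 1629\right) \frac{-306 - 256}{2 \left(-256\right)}} = \frac{1}{97419 \cdot \frac{1}{2} \left(- \frac{1}{256}\right) \left(-562\right)} = \frac{1}{97419 \cdot \frac{281}{256}} = \frac{1}{97419} \cdot \frac{256}{281} = \frac{256}{27374739}$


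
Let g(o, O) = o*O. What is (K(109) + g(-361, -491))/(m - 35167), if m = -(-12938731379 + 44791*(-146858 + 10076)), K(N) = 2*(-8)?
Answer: 177235/19065298774 ≈ 9.2962e-6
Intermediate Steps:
K(N) = -16
g(o, O) = O*o
m = 19065333941 (m = -44791/(1/((-136782 - 142126) - 146743)) = -44791/(1/(-278908 - 146743)) = -44791/(1/(-425651)) = -44791/(-1/425651) = -44791*(-425651) = 19065333941)
(K(109) + g(-361, -491))/(m - 35167) = (-16 - 491*(-361))/(19065333941 - 35167) = (-16 + 177251)/19065298774 = 177235*(1/19065298774) = 177235/19065298774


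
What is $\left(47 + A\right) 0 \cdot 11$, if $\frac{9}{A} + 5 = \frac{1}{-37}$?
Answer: $0$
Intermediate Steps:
$A = - \frac{111}{62}$ ($A = \frac{9}{-5 + \frac{1}{-37}} = \frac{9}{-5 - \frac{1}{37}} = \frac{9}{- \frac{186}{37}} = 9 \left(- \frac{37}{186}\right) = - \frac{111}{62} \approx -1.7903$)
$\left(47 + A\right) 0 \cdot 11 = \left(47 - \frac{111}{62}\right) 0 \cdot 11 = \frac{2803}{62} \cdot 0 = 0$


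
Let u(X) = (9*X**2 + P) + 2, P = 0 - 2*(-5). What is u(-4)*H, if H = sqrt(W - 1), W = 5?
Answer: 312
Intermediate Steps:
P = 10 (P = 0 + 10 = 10)
H = 2 (H = sqrt(5 - 1) = sqrt(4) = 2)
u(X) = 12 + 9*X**2 (u(X) = (9*X**2 + 10) + 2 = (10 + 9*X**2) + 2 = 12 + 9*X**2)
u(-4)*H = (12 + 9*(-4)**2)*2 = (12 + 9*16)*2 = (12 + 144)*2 = 156*2 = 312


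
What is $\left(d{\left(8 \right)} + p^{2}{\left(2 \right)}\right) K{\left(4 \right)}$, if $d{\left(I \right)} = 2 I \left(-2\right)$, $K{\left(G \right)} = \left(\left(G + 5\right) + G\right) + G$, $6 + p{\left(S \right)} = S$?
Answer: $-272$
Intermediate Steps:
$p{\left(S \right)} = -6 + S$
$K{\left(G \right)} = 5 + 3 G$ ($K{\left(G \right)} = \left(\left(5 + G\right) + G\right) + G = \left(5 + 2 G\right) + G = 5 + 3 G$)
$d{\left(I \right)} = - 4 I$
$\left(d{\left(8 \right)} + p^{2}{\left(2 \right)}\right) K{\left(4 \right)} = \left(\left(-4\right) 8 + \left(-6 + 2\right)^{2}\right) \left(5 + 3 \cdot 4\right) = \left(-32 + \left(-4\right)^{2}\right) \left(5 + 12\right) = \left(-32 + 16\right) 17 = \left(-16\right) 17 = -272$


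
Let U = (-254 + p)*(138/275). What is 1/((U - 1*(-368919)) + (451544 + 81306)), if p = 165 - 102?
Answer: 275/247960117 ≈ 1.1090e-6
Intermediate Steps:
p = 63
U = -26358/275 (U = (-254 + 63)*(138/275) = -26358/275 ≈ -95.847)
1/((U - 1*(-368919)) + (451544 + 81306)) = 1/((-26358/275 - 1*(-368919)) + (451544 + 81306)) = 1/((-26358/275 + 368919) + 532850) = 1/(101426367/275 + 532850) = 1/(247960117/275) = 275/247960117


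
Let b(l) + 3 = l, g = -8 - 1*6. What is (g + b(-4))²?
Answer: 441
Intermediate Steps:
g = -14 (g = -8 - 6 = -14)
b(l) = -3 + l
(g + b(-4))² = (-14 + (-3 - 4))² = (-14 - 7)² = (-21)² = 441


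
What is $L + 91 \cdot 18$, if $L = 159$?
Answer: $1797$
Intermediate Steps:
$L + 91 \cdot 18 = 159 + 91 \cdot 18 = 159 + 1638 = 1797$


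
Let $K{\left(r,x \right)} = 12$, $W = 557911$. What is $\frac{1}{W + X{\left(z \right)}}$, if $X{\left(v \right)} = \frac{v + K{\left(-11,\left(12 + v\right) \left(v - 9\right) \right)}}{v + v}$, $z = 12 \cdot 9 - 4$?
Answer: $\frac{52}{29011401} \approx 1.7924 \cdot 10^{-6}$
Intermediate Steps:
$z = 104$ ($z = 108 - 4 = 104$)
$X{\left(v \right)} = \frac{12 + v}{2 v}$ ($X{\left(v \right)} = \frac{v + 12}{v + v} = \frac{12 + v}{2 v}$)
$\frac{1}{W + X{\left(z \right)}} = \frac{1}{557911 + \frac{12 + 104}{2 \cdot 104}} = \frac{1}{557911 + \frac{1}{2} \cdot \frac{1}{104} \cdot 116} = \frac{1}{557911 + \frac{29}{52}} = \frac{1}{\frac{29011401}{52}} = \frac{52}{29011401}$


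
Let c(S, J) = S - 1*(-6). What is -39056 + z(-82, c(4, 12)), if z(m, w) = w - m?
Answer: -38964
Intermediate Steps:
c(S, J) = 6 + S (c(S, J) = S + 6 = 6 + S)
-39056 + z(-82, c(4, 12)) = -39056 + ((6 + 4) - 1*(-82)) = -39056 + (10 + 82) = -39056 + 92 = -38964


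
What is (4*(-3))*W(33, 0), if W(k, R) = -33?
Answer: 396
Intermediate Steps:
(4*(-3))*W(33, 0) = (4*(-3))*(-33) = -12*(-33) = 396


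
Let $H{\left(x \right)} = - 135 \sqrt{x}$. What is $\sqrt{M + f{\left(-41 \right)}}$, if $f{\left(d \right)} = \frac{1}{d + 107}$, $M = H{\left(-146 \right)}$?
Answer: $\frac{\sqrt{66 - 588060 i \sqrt{146}}}{66} \approx 28.559 - 28.559 i$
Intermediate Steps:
$M = - 135 i \sqrt{146}$ ($M = - 135 \sqrt{-146} = - 135 i \sqrt{146} \approx - 1631.2 i$)
$f{\left(d \right)} = \frac{1}{107 + d}$
$\sqrt{M + f{\left(-41 \right)}} = \sqrt{- 135 i \sqrt{146} + \frac{1}{107 - 41}} = \sqrt{- 135 i \sqrt{146} + \frac{1}{66}} = \sqrt{\frac{1}{66} - 135 i \sqrt{146}}$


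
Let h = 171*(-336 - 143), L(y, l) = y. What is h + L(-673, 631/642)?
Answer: -82582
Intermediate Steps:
h = -81909 (h = 171*(-479) = -81909)
h + L(-673, 631/642) = -81909 - 673 = -82582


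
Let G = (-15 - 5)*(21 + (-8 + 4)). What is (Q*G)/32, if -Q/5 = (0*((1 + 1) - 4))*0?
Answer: 0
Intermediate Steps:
Q = 0 (Q = -5*0*((1 + 1) - 4)*0 = -5*0*(2 - 4)*0 = -5*0*(-2)*0 = -0*0 = -5*0 = 0)
G = -340 (G = -20*(21 - 4) = -20*17 = -340)
(Q*G)/32 = (0*(-340))/32 = 0*(1/32) = 0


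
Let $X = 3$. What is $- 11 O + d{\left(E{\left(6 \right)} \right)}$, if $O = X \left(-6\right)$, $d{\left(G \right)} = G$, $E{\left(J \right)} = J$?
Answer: $204$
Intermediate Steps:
$O = -18$ ($O = 3 \left(-6\right) = -18$)
$- 11 O + d{\left(E{\left(6 \right)} \right)} = \left(-11\right) \left(-18\right) + 6 = 198 + 6 = 204$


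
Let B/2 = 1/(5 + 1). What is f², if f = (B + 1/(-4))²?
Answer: 1/20736 ≈ 4.8225e-5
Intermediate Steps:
B = ⅓ (B = 2/(5 + 1) = 2/6 = 2*(⅙) = ⅓ ≈ 0.33333)
f = 1/144 (f = (⅓ + 1/(-4))² = (⅓ - ¼)² = (1/12)² = 1/144 ≈ 0.0069444)
f² = (1/144)² = 1/20736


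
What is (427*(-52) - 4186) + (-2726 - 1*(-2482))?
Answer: -26634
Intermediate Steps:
(427*(-52) - 4186) + (-2726 - 1*(-2482)) = (-22204 - 4186) + (-2726 + 2482) = -26390 - 244 = -26634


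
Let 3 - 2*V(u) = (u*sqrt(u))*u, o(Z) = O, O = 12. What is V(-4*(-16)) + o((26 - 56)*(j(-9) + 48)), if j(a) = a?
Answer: -32741/2 ≈ -16371.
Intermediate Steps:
o(Z) = 12
V(u) = 3/2 - u**(5/2)/2 (V(u) = 3/2 - u*sqrt(u)*u/2 = 3/2 - u**(3/2)*u/2 = 3/2 - u**(5/2)/2)
V(-4*(-16)) + o((26 - 56)*(j(-9) + 48)) = (3/2 - (-4*(-16))**(5/2)/2) + 12 = (3/2 - 64**(5/2)/2) + 12 = (3/2 - 1/2*32768) + 12 = (3/2 - 16384) + 12 = -32765/2 + 12 = -32741/2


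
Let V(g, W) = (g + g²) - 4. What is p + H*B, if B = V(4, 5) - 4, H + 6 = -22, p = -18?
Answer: -354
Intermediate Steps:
V(g, W) = -4 + g + g²
H = -28 (H = -6 - 22 = -28)
B = 12 (B = (-4 + 4 + 4²) - 4 = (-4 + 4 + 16) - 4 = 16 - 4 = 12)
p + H*B = -18 - 28*12 = -18 - 336 = -354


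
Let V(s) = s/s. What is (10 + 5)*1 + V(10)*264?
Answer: 279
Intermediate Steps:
V(s) = 1
(10 + 5)*1 + V(10)*264 = (10 + 5)*1 + 1*264 = 15*1 + 264 = 15 + 264 = 279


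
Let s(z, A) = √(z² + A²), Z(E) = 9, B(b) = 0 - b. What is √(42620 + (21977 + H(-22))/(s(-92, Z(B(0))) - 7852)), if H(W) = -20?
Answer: √(334630283 - 42620*√8545)/√(7852 - √8545) ≈ 206.44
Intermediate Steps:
B(b) = -b
s(z, A) = √(A² + z²)
√(42620 + (21977 + H(-22))/(s(-92, Z(B(0))) - 7852)) = √(42620 + (21977 - 20)/(√(9² + (-92)²) - 7852)) = √(42620 + 21957/(√(81 + 8464) - 7852)) = √(42620 + 21957/(√8545 - 7852)) = √(42620 + 21957/(-7852 + √8545))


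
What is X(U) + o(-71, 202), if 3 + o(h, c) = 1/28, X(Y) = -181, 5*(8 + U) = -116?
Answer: -5151/28 ≈ -183.96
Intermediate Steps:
U = -156/5 (U = -8 + (⅕)*(-116) = -8 - 116/5 = -156/5 ≈ -31.200)
o(h, c) = -83/28 (o(h, c) = -3 + 1/28 = -83/28)
X(U) + o(-71, 202) = -181 - 83/28 = -5151/28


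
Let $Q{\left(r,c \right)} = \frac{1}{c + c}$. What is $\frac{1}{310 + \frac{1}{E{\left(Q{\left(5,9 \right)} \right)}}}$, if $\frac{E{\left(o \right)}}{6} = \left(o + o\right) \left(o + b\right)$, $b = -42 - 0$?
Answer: $\frac{755}{234023} \approx 0.0032262$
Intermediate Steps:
$Q{\left(r,c \right)} = \frac{1}{2 c}$
$b = -42$ ($b = -42 + 0 = -42$)
$E{\left(o \right)} = 12 o \left(-42 + o\right)$ ($E{\left(o \right)} = 6 \left(o + o\right) \left(o - 42\right) = 6 \cdot 2 o \left(-42 + o\right) = 12 o \left(-42 + o\right)$)
$\frac{1}{310 + \frac{1}{E{\left(Q{\left(5,9 \right)} \right)}}} = \frac{1}{310 + \frac{1}{12 \frac{1}{2 \cdot 9} \left(-42 + \frac{1}{2 \cdot 9}\right)}} = \frac{1}{310 + \frac{1}{12 \cdot \frac{1}{2} \cdot \frac{1}{9} \left(-42 + \frac{1}{2} \cdot \frac{1}{9}\right)}} = \frac{1}{310 + \frac{1}{12 \cdot \frac{1}{18} \left(-42 + \frac{1}{18}\right)}} = \frac{1}{310 + \frac{1}{12 \cdot \frac{1}{18} \left(- \frac{755}{18}\right)}} = \frac{1}{310 + \frac{1}{- \frac{755}{27}}} = \frac{1}{310 - \frac{27}{755}} = \frac{1}{\frac{234023}{755}} = \frac{755}{234023}$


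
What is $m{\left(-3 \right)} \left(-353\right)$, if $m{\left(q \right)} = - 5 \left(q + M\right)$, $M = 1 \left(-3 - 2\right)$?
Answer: $-14120$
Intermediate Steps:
$M = -5$ ($M = 1 \left(-5\right) = -5$)
$m{\left(q \right)} = 25 - 5 q$ ($m{\left(q \right)} = - 5 \left(q - 5\right) = - 5 \left(-5 + q\right) = 25 - 5 q$)
$m{\left(-3 \right)} \left(-353\right) = \left(25 - -15\right) \left(-353\right) = \left(25 + 15\right) \left(-353\right) = 40 \left(-353\right) = -14120$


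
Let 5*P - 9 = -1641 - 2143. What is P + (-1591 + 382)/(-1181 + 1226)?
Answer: -11728/15 ≈ -781.87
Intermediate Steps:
P = -755 (P = 9/5 + (-1641 - 2143)/5 = 9/5 + (1/5)*(-3784) = 9/5 - 3784/5 = -755)
P + (-1591 + 382)/(-1181 + 1226) = -755 + (-1591 + 382)/(-1181 + 1226) = -755 - 1209/45 = -755 - 1209*1/45 = -755 - 403/15 = -11728/15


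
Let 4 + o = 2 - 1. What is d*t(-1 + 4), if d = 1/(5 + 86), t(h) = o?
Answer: -3/91 ≈ -0.032967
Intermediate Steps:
o = -3 (o = -4 + (2 - 1) = -4 + 1 = -3)
t(h) = -3
d = 1/91 ≈ 0.010989
d*t(-1 + 4) = (1/91)*(-3) = -3/91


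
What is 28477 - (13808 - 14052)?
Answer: 28721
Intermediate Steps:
28477 - (13808 - 14052) = 28477 - 1*(-244) = 28477 + 244 = 28721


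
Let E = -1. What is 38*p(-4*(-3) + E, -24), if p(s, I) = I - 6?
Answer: -1140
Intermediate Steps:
p(s, I) = -6 + I
38*p(-4*(-3) + E, -24) = 38*(-6 - 24) = 38*(-30) = -1140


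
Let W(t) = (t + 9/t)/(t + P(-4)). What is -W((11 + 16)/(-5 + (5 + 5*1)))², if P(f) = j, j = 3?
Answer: -2809/3969 ≈ -0.70774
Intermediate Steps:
P(f) = 3
W(t) = (t + 9/t)/(3 + t) (W(t) = (t + 9/t)/(t + 3) = (t + 9/t)/(3 + t))
-W((11 + 16)/(-5 + (5 + 5*1)))² = -((9 + ((11 + 16)/(-5 + (5 + 5*1)))²)/((((11 + 16)/(-5 + (5 + 5*1))))*(3 + (11 + 16)/(-5 + (5 + 5*1)))))² = -((9 + (27/(-5 + (5 + 5)))²)/(((27/(-5 + (5 + 5))))*(3 + 27/(-5 + (5 + 5)))))² = -((9 + (27/(-5 + 10))²)/(((27/(-5 + 10)))*(3 + 27/(-5 + 10))))² = -((9 + (27/5)²)/(((27/5))*(3 + 27/5)))² = -((9 + (27*(⅕))²)/(((27*(⅕)))*(3 + 27*(⅕))))² = -((9 + (27/5)²)/((27/5)*(3 + 27/5)))² = -(5*(9 + 729/25)/(27*(42/5)))² = -((5/27)*(5/42)*(954/25))² = -(53/63)² = -1*2809/3969 = -2809/3969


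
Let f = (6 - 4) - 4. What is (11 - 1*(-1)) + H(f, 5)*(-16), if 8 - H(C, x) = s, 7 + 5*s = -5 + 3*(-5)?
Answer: -1012/5 ≈ -202.40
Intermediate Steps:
f = -2 (f = 2 - 4 = -2)
s = -27/5 (s = -7/5 + (-5 + 3*(-5))/5 = -7/5 + (-5 - 15)/5 = -7/5 + (⅕)*(-20) = -7/5 - 4 = -27/5 ≈ -5.4000)
H(C, x) = 67/5 (H(C, x) = 8 - 1*(-27/5) = 8 + 27/5 = 67/5)
(11 - 1*(-1)) + H(f, 5)*(-16) = (11 - 1*(-1)) + (67/5)*(-16) = (11 + 1) - 1072/5 = 12 - 1072/5 = -1012/5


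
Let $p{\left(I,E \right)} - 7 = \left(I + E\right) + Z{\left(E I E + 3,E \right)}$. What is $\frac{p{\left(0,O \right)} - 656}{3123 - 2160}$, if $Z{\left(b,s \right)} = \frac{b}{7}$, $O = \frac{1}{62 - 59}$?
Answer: $- \frac{13613}{20223} \approx -0.67314$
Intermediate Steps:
$O = \frac{1}{3} \approx 0.33333$
$Z{\left(b,s \right)} = \frac{b}{7}$ ($Z{\left(b,s \right)} = b \frac{1}{7} = \frac{b}{7}$)
$p{\left(I,E \right)} = \frac{52}{7} + E + I + \frac{I E^{2}}{7}$ ($p{\left(I,E \right)} = 7 + \left(\left(I + E\right) + \frac{E I E + 3}{7}\right) = 7 + \left(\left(E + I\right) + \frac{I E^{2} + 3}{7}\right) = 7 + \left(\left(E + I\right) + \frac{3 + I E^{2}}{7}\right) = 7 + \left(\left(E + I\right) + \left(\frac{3}{7} + \frac{I E^{2}}{7}\right)\right) = 7 + \left(\frac{3}{7} + E + I + \frac{I E^{2}}{7}\right) = \frac{52}{7} + E + I + \frac{I E^{2}}{7}$)
$\frac{p{\left(0,O \right)} - 656}{3123 - 2160} = \frac{\left(\frac{52}{7} + \frac{1}{3} + 0 + \frac{1}{7} \cdot 0 \left(\frac{1}{3}\right)^{2}\right) - 656}{3123 - 2160} = \frac{\left(\frac{52}{7} + \frac{1}{3} + 0 + \frac{1}{7} \cdot 0 \cdot \frac{1}{9}\right) - 656}{963} = \left(\left(\frac{52}{7} + \frac{1}{3} + 0 + 0\right) - 656\right) \frac{1}{963} = \left(\frac{163}{21} - 656\right) \frac{1}{963} = \left(- \frac{13613}{21}\right) \frac{1}{963} = - \frac{13613}{20223}$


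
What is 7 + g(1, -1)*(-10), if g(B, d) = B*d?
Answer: 17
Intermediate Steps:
7 + g(1, -1)*(-10) = 7 + (1*(-1))*(-10) = 7 - 1*(-10) = 7 + 10 = 17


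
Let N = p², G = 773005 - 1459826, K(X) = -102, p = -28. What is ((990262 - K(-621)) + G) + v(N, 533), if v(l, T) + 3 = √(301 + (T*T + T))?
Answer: 303540 + √284923 ≈ 3.0407e+5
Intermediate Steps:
G = -686821
N = 784 (N = (-28)² = 784)
v(l, T) = -3 + √(301 + T + T²) (v(l, T) = -3 + √(301 + (T*T + T)) = -3 + √(301 + (T² + T)) = -3 + √(301 + (T + T²)) = -3 + √(301 + T + T²))
((990262 - K(-621)) + G) + v(N, 533) = ((990262 - 1*(-102)) - 686821) + (-3 + √(301 + 533 + 533²)) = ((990262 + 102) - 686821) + (-3 + √(301 + 533 + 284089)) = (990364 - 686821) + (-3 + √284923) = 303543 + (-3 + √284923) = 303540 + √284923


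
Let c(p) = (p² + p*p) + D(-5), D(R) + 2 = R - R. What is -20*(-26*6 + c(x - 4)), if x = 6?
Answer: 3000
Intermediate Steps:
D(R) = -2 (D(R) = -2 + (R - R) = -2 + 0 = -2)
c(p) = -2 + 2*p² (c(p) = (p² + p*p) - 2 = (p² + p²) - 2 = 2*p² - 2 = -2 + 2*p²)
-20*(-26*6 + c(x - 4)) = -20*(-26*6 + (-2 + 2*(6 - 4)²)) = -20*(-156 + (-2 + 2*2²)) = -20*(-156 + (-2 + 2*4)) = -20*(-156 + (-2 + 8)) = -20*(-156 + 6) = -20*(-150) = 3000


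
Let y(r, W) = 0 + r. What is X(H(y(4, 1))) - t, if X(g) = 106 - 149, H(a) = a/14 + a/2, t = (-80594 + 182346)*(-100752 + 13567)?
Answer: 8871248077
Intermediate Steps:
t = -8871248120 (t = 101752*(-87185) = -8871248120)
y(r, W) = r
H(a) = 4*a/7 (H(a) = a*(1/14) + a*(½) = a/14 + a/2 = 4*a/7)
X(g) = -43
X(H(y(4, 1))) - t = -43 - 1*(-8871248120) = -43 + 8871248120 = 8871248077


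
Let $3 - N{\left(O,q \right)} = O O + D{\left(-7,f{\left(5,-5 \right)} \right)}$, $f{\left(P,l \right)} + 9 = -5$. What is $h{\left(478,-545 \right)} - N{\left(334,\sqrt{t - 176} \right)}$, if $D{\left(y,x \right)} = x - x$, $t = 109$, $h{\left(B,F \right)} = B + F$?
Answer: $111486$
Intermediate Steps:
$f{\left(P,l \right)} = -14$ ($f{\left(P,l \right)} = -9 - 5 = -14$)
$D{\left(y,x \right)} = 0$
$N{\left(O,q \right)} = 3 - O^{2}$ ($N{\left(O,q \right)} = 3 - \left(O O + 0\right) = 3 - \left(O^{2} + 0\right) = 3 - O^{2}$)
$h{\left(478,-545 \right)} - N{\left(334,\sqrt{t - 176} \right)} = \left(478 - 545\right) - \left(3 - 334^{2}\right) = -67 - \left(3 - 111556\right) = -67 - -111553 = -67 + 111553 = 111486$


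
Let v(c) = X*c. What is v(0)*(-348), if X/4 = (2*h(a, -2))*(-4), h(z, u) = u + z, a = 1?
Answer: 0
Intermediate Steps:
X = 32 (X = 4*((2*(-2 + 1))*(-4)) = 4*((2*(-1))*(-4)) = 4*(-2*(-4)) = 4*8 = 32)
v(c) = 32*c
v(0)*(-348) = (32*0)*(-348) = 0*(-348) = 0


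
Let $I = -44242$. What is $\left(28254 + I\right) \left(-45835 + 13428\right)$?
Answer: $518123116$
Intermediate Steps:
$\left(28254 + I\right) \left(-45835 + 13428\right) = \left(28254 - 44242\right) \left(-45835 + 13428\right) = \left(-15988\right) \left(-32407\right) = 518123116$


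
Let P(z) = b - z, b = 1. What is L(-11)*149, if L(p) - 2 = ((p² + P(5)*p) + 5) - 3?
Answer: 25181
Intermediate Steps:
P(z) = 1 - z
L(p) = 4 + p² - 4*p (L(p) = 2 + (((p² + (1 - 1*5)*p) + 5) - 3) = 2 + (((p² + (1 - 5)*p) + 5) - 3) = 2 + (((p² - 4*p) + 5) - 3) = 2 + ((5 + p² - 4*p) - 3) = 2 + (2 + p² - 4*p) = 4 + p² - 4*p)
L(-11)*149 = (4 + (-11)² - 4*(-11))*149 = (4 + 121 + 44)*149 = 169*149 = 25181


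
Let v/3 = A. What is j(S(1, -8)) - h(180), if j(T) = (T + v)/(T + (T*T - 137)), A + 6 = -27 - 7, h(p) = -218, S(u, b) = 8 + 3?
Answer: 1199/5 ≈ 239.80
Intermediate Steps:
S(u, b) = 11
A = -40 (A = -6 + (-27 - 7) = -6 - 34 = -40)
v = -120 (v = 3*(-40) = -120)
j(T) = (-120 + T)/(-137 + T + T**2) (j(T) = (T - 120)/(T + (T*T - 137)) = (-120 + T)/(T + (T**2 - 137)) = (-120 + T)/(T + (-137 + T**2)) = (-120 + T)/(-137 + T + T**2))
j(S(1, -8)) - h(180) = (-120 + 11)/(-137 + 11 + 11**2) - 1*(-218) = -109/(-137 + 11 + 121) + 218 = -109/(-5) + 218 = -1/5*(-109) + 218 = 109/5 + 218 = 1199/5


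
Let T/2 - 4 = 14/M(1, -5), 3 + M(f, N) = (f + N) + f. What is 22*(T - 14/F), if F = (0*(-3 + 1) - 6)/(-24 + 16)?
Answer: -1012/3 ≈ -337.33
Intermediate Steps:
F = 3/4 (F = (0*(-2) - 6)/(-8) = (0 - 6)*(-1/8) = -6*(-1/8) = 3/4 ≈ 0.75000)
M(f, N) = -3 + N + 2*f (M(f, N) = -3 + ((f + N) + f) = -3 + ((N + f) + f) = -3 + (N + 2*f) = -3 + N + 2*f)
T = 10/3 (T = 8 + 2*(14/(-3 - 5 + 2*1)) = 8 + 2*(14/(-3 - 5 + 2)) = 8 + 2*(14/(-6)) = 8 + 2*(14*(-1/6)) = 8 + 2*(-7/3) = 8 - 14/3 = 10/3 ≈ 3.3333)
22*(T - 14/F) = 22*(10/3 - 14/3/4) = 22*(10/3 - 14*4/3) = 22*(10/3 - 56/3) = 22*(-46/3) = -1012/3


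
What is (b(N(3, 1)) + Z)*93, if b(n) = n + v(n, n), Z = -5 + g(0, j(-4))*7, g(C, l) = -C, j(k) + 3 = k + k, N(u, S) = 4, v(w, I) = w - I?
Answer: -93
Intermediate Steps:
j(k) = -3 + 2*k (j(k) = -3 + (k + k) = -3 + 2*k)
Z = -5 (Z = -5 - 1*0*7 = -5 + 0*7 = -5 + 0 = -5)
b(n) = n (b(n) = n + (n - n) = n + 0 = n)
(b(N(3, 1)) + Z)*93 = (4 - 5)*93 = -1*93 = -93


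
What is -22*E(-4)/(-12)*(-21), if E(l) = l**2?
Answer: -616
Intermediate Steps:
-22*E(-4)/(-12)*(-21) = -22*(-4)**2/(-12)*(-21) = -352*(-1)/12*(-21) = -22*(-4/3)*(-21) = (88/3)*(-21) = -616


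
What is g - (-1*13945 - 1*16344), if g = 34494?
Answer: 64783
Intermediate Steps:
g - (-1*13945 - 1*16344) = 34494 - (-1*13945 - 1*16344) = 34494 - (-13945 - 16344) = 34494 - 1*(-30289) = 34494 + 30289 = 64783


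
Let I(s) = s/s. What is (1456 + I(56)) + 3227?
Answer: 4684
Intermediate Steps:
I(s) = 1
(1456 + I(56)) + 3227 = (1456 + 1) + 3227 = 1457 + 3227 = 4684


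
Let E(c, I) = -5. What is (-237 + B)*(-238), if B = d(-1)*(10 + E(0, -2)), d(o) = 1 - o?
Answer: 54026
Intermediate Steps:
B = 10 (B = (1 - 1*(-1))*(10 - 5) = (1 + 1)*5 = 2*5 = 10)
(-237 + B)*(-238) = (-237 + 10)*(-238) = -227*(-238) = 54026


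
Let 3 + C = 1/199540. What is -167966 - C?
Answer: -33515337021/199540 ≈ -1.6796e+5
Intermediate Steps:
C = -598619/199540 (C = -3 + 1/199540 = -598619/199540 ≈ -3.0000)
-167966 - C = -167966 - 1*(-598619/199540) = -167966 + 598619/199540 = -33515337021/199540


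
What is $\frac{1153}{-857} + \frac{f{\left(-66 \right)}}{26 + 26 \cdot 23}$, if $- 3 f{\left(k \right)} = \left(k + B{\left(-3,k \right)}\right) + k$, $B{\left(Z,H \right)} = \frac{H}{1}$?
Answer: $- \frac{110485}{89128} \approx -1.2396$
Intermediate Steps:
$B{\left(Z,H \right)} = H$ ($B{\left(Z,H \right)} = H 1 = H$)
$f{\left(k \right)} = - k$ ($f{\left(k \right)} = - \frac{\left(k + k\right) + k}{3} = - \frac{2 k + k}{3} = - \frac{3 k}{3} = - k$)
$\frac{1153}{-857} + \frac{f{\left(-66 \right)}}{26 + 26 \cdot 23} = \frac{1153}{-857} + \frac{\left(-1\right) \left(-66\right)}{26 + 26 \cdot 23} = 1153 \left(- \frac{1}{857}\right) + \frac{66}{26 + 598} = - \frac{1153}{857} + \frac{66}{624} = - \frac{1153}{857} + 66 \cdot \frac{1}{624} = - \frac{1153}{857} + \frac{11}{104} = - \frac{110485}{89128}$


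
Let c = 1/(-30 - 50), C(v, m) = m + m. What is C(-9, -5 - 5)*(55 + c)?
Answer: -4399/4 ≈ -1099.8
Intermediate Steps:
C(v, m) = 2*m
c = -1/80 (c = 1/(-80) = -1/80 ≈ -0.012500)
C(-9, -5 - 5)*(55 + c) = (2*(-5 - 5))*(55 - 1/80) = (2*(-10))*(4399/80) = -20*4399/80 = -4399/4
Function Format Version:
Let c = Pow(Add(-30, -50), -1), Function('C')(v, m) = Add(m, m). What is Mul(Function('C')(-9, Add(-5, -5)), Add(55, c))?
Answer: Rational(-4399, 4) ≈ -1099.8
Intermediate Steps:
Function('C')(v, m) = Mul(2, m)
c = Rational(-1, 80) (c = Pow(-80, -1) = Rational(-1, 80) ≈ -0.012500)
Mul(Function('C')(-9, Add(-5, -5)), Add(55, c)) = Mul(Mul(2, Add(-5, -5)), Add(55, Rational(-1, 80))) = Mul(Mul(2, -10), Rational(4399, 80)) = Mul(-20, Rational(4399, 80)) = Rational(-4399, 4)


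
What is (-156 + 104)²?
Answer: 2704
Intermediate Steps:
(-156 + 104)² = (-52)² = 2704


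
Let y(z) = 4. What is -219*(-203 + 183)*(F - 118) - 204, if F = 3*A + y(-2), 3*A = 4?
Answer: -482004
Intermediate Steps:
A = 4/3 (A = (1/3)*4 = 4/3 ≈ 1.3333)
F = 8 (F = 3*(4/3) + 4 = 4 + 4 = 8)
-219*(-203 + 183)*(F - 118) - 204 = -219*(-203 + 183)*(8 - 118) - 204 = -(-4380)*(-110) - 204 = -219*2200 - 204 = -481800 - 204 = -482004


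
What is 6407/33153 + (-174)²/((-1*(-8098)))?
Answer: 12274699/3121779 ≈ 3.9320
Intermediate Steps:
6407/33153 + (-174)²/((-1*(-8098))) = 6407*(1/33153) + 30276/8098 = 149/771 + 30276*(1/8098) = 149/771 + 15138/4049 = 12274699/3121779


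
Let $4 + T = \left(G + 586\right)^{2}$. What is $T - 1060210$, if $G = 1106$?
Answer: $1802650$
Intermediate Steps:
$T = 2862860$ ($T = -4 + \left(1106 + 586\right)^{2} = -4 + 1692^{2} = -4 + 2862864 = 2862860$)
$T - 1060210 = 2862860 - 1060210 = 1802650$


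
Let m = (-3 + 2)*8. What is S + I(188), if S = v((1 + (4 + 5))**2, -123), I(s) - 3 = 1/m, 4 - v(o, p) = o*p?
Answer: 98455/8 ≈ 12307.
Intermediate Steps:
m = -8 (m = -1*8 = -8)
v(o, p) = 4 - o*p
I(s) = 23/8 (I(s) = 3 + 1/(-8) = 3 - 1/8 = 23/8)
S = 12304 (S = 4 - 1*(1 + (4 + 5))**2*(-123) = 4 - 1*(1 + 9)**2*(-123) = 4 - 1*10**2*(-123) = 4 - 1*100*(-123) = 4 + 12300 = 12304)
S + I(188) = 12304 + 23/8 = 98455/8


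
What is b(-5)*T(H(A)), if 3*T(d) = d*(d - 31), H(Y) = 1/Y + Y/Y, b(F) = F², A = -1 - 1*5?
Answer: -22625/108 ≈ -209.49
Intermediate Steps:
A = -6 (A = -1 - 5 = -6)
H(Y) = 1 + 1/Y (H(Y) = 1/Y + 1 = 1 + 1/Y)
T(d) = d*(-31 + d)/3 (T(d) = (d*(d - 31))/3 = (d*(-31 + d))/3 = d*(-31 + d)/3)
b(-5)*T(H(A)) = (-5)²*(((1 - 6)/(-6))*(-31 + (1 - 6)/(-6))/3) = 25*((-⅙*(-5))*(-31 - ⅙*(-5))/3) = 25*((⅓)*(⅚)*(-31 + ⅚)) = 25*((⅓)*(⅚)*(-181/6)) = 25*(-905/108) = -22625/108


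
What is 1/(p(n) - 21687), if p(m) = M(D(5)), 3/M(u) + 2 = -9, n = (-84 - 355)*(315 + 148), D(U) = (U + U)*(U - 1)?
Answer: -11/238560 ≈ -4.6110e-5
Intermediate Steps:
D(U) = 2*U*(-1 + U) (D(U) = (2*U)*(-1 + U) = 2*U*(-1 + U))
n = -203257 (n = -439*463 = -203257)
M(u) = -3/11 (M(u) = 3/(-2 - 9) = 3/(-11) = 3*(-1/11) = -3/11)
p(m) = -3/11
1/(p(n) - 21687) = 1/(-3/11 - 21687) = 1/(-238560/11) = -11/238560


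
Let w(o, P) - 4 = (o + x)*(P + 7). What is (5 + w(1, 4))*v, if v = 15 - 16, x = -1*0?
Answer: -20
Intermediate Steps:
x = 0
w(o, P) = 4 + o*(7 + P) (w(o, P) = 4 + (o + 0)*(P + 7) = 4 + o*(7 + P))
v = -1
(5 + w(1, 4))*v = (5 + (4 + 7*1 + 4*1))*(-1) = (5 + (4 + 7 + 4))*(-1) = (5 + 15)*(-1) = 20*(-1) = -20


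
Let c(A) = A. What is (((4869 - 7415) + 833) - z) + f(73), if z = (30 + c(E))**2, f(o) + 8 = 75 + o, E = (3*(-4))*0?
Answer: -2473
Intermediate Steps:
E = 0 (E = -12*0 = 0)
f(o) = 67 + o (f(o) = -8 + (75 + o) = 67 + o)
z = 900 (z = (30 + 0)**2 = 30**2 = 900)
(((4869 - 7415) + 833) - z) + f(73) = (((4869 - 7415) + 833) - 1*900) + (67 + 73) = ((-2546 + 833) - 900) + 140 = (-1713 - 900) + 140 = -2613 + 140 = -2473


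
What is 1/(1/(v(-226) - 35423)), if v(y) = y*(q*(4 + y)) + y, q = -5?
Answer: -286509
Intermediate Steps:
v(y) = y + y*(-20 - 5*y) (v(y) = y*(-5*(4 + y)) + y = y*(-20 - 5*y) + y = y + y*(-20 - 5*y))
1/(1/(v(-226) - 35423)) = 1/(1/(-1*(-226)*(19 + 5*(-226)) - 35423)) = 1/(1/(-1*(-226)*(19 - 1130) - 35423)) = 1/(1/(-1*(-226)*(-1111) - 35423)) = 1/(1/(-251086 - 35423)) = 1/(1/(-286509)) = 1/(-1/286509) = -286509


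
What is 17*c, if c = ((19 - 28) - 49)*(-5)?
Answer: 4930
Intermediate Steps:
c = 290 (c = (-9 - 49)*(-5) = -58*(-5) = 290)
17*c = 17*290 = 4930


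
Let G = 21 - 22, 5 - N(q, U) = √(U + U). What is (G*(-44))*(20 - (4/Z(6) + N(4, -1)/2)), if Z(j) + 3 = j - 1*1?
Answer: 682 + 22*I*√2 ≈ 682.0 + 31.113*I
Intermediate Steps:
N(q, U) = 5 - √2*√U (N(q, U) = 5 - √(U + U) = 5 - √(2*U) = 5 - √2*√U)
Z(j) = -4 + j (Z(j) = -3 + (j - 1*1) = -3 + (j - 1) = -3 + (-1 + j) = -4 + j)
G = -1
(G*(-44))*(20 - (4/Z(6) + N(4, -1)/2)) = (-1*(-44))*(20 - (4/(-4 + 6) + (5 - √2*√(-1))/2)) = 44*(20 - (4/2 + (5 - √2*I)*(½))) = 44*(20 - (4*(½) + (5 - I*√2)*(½))) = 44*(20 - (2 + (5/2 - I*√2/2))) = 44*(20 - (9/2 - I*√2/2)) = 44*(20 + (-9/2 + I*√2/2)) = 44*(31/2 + I*√2/2) = 682 + 22*I*√2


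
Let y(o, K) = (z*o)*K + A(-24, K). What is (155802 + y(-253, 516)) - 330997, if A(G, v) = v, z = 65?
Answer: -8660299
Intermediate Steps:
y(o, K) = K + 65*K*o (y(o, K) = (65*o)*K + K = 65*K*o + K = K + 65*K*o)
(155802 + y(-253, 516)) - 330997 = (155802 + 516*(1 + 65*(-253))) - 330997 = (155802 + 516*(1 - 16445)) - 330997 = (155802 + 516*(-16444)) - 330997 = (155802 - 8485104) - 330997 = -8329302 - 330997 = -8660299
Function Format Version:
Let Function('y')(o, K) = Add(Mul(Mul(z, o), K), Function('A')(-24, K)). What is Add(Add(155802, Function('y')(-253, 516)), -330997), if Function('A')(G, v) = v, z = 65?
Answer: -8660299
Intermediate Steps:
Function('y')(o, K) = Add(K, Mul(65, K, o)) (Function('y')(o, K) = Add(Mul(Mul(65, o), K), K) = Add(Mul(65, K, o), K) = Add(K, Mul(65, K, o)))
Add(Add(155802, Function('y')(-253, 516)), -330997) = Add(Add(155802, Mul(516, Add(1, Mul(65, -253)))), -330997) = Add(Add(155802, Mul(516, Add(1, -16445))), -330997) = Add(Add(155802, Mul(516, -16444)), -330997) = Add(Add(155802, -8485104), -330997) = Add(-8329302, -330997) = -8660299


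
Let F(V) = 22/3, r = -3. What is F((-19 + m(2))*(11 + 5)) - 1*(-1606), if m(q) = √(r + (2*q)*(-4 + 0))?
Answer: 4840/3 ≈ 1613.3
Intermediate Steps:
m(q) = √(-3 - 8*q) (m(q) = √(-3 + (2*q)*(-4 + 0)) = √(-3 + (2*q)*(-4)) = √(-3 - 8*q))
F(V) = 22/3 (F(V) = 22*(⅓) = 22/3)
F((-19 + m(2))*(11 + 5)) - 1*(-1606) = 22/3 - 1*(-1606) = 22/3 + 1606 = 4840/3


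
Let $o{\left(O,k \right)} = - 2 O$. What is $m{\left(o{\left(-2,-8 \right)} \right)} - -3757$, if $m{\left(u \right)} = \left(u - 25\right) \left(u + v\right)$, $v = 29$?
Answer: $3064$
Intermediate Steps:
$m{\left(u \right)} = \left(-25 + u\right) \left(29 + u\right)$ ($m{\left(u \right)} = \left(u - 25\right) \left(u + 29\right) = \left(-25 + u\right) \left(29 + u\right)$)
$m{\left(o{\left(-2,-8 \right)} \right)} - -3757 = \left(-725 + \left(\left(-2\right) \left(-2\right)\right)^{2} + 4 \left(\left(-2\right) \left(-2\right)\right)\right) - -3757 = \left(-725 + 4^{2} + 4 \cdot 4\right) + 3757 = \left(-725 + 16 + 16\right) + 3757 = -693 + 3757 = 3064$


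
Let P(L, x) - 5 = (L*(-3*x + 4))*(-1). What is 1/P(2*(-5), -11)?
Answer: 1/375 ≈ 0.0026667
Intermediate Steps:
P(L, x) = 5 - L*(4 - 3*x) (P(L, x) = 5 + (L*(-3*x + 4))*(-1) = 5 + (L*(4 - 3*x))*(-1) = 5 - L*(4 - 3*x))
1/P(2*(-5), -11) = 1/(5 - 8*(-5) + 3*(2*(-5))*(-11)) = 1/(5 - 4*(-10) + 3*(-10)*(-11)) = 1/(5 + 40 + 330) = 1/375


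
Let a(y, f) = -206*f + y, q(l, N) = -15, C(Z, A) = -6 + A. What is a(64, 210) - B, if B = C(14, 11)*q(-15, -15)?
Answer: -43121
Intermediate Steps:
a(y, f) = y - 206*f
B = -75 (B = (-6 + 11)*(-15) = 5*(-15) = -75)
a(64, 210) - B = (64 - 206*210) - 1*(-75) = (64 - 43260) + 75 = -43196 + 75 = -43121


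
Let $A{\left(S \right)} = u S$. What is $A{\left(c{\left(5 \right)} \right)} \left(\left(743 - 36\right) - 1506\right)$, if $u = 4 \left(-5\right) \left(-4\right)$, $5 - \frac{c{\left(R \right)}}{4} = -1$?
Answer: $-1534080$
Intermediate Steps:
$c{\left(R \right)} = 24$ ($c{\left(R \right)} = 20 - -4 = 20 + 4 = 24$)
$u = 80$ ($u = \left(-20\right) \left(-4\right) = 80$)
$A{\left(S \right)} = 80 S$
$A{\left(c{\left(5 \right)} \right)} \left(\left(743 - 36\right) - 1506\right) = 80 \cdot 24 \left(\left(743 - 36\right) - 1506\right) = 1920 \left(\left(743 - 36\right) - 1506\right) = 1920 \left(707 - 1506\right) = 1920 \left(-799\right) = -1534080$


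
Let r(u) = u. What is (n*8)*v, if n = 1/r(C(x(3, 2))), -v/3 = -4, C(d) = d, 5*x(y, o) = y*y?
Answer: 160/3 ≈ 53.333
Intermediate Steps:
x(y, o) = y²/5 (x(y, o) = (y*y)/5 = y²/5)
v = 12 (v = -3*(-4) = 12)
n = 5/9 (n = 1/((⅕)*3²) = 1/((⅕)*9) = 1/(9/5) = 5/9 ≈ 0.55556)
(n*8)*v = ((5/9)*8)*12 = (40/9)*12 = 160/3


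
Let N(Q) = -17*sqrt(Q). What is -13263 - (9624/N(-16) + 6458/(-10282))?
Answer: -68181854/5141 - 2406*I/17 ≈ -13262.0 - 141.53*I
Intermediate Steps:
-13263 - (9624/N(-16) + 6458/(-10282)) = -13263 - (9624/((-68*I)) + 6458/(-10282)) = -13263 - (9624/((-68*I)) + 6458*(-1/10282)) = -13263 - (9624/((-68*I)) - 3229/5141) = -13263 - (9624*(I/68) - 3229/5141) = -13263 - (2406*I/17 - 3229/5141) = -13263 - (-3229/5141 + 2406*I/17) = -13263 + (3229/5141 - 2406*I/17) = -68181854/5141 - 2406*I/17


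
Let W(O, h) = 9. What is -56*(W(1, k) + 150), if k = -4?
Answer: -8904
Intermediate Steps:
-56*(W(1, k) + 150) = -56*(9 + 150) = -56*159 = -8904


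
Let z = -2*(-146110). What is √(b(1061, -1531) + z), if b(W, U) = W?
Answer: √293281 ≈ 541.55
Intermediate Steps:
z = 292220
√(b(1061, -1531) + z) = √(1061 + 292220) = √293281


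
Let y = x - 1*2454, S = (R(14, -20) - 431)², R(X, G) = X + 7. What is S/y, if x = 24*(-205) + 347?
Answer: -168100/7027 ≈ -23.922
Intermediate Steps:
R(X, G) = 7 + X
x = -4573 (x = -4920 + 347 = -4573)
S = 168100 (S = ((7 + 14) - 431)² = (21 - 431)² = (-410)² = 168100)
y = -7027 (y = -4573 - 1*2454 = -4573 - 2454 = -7027)
S/y = 168100/(-7027) = 168100*(-1/7027) = -168100/7027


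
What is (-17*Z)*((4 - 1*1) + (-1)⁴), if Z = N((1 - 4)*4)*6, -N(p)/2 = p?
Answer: -9792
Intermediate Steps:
N(p) = -2*p
Z = 144 (Z = -2*(1 - 4)*4*6 = -(-6)*4*6 = -2*(-12)*6 = 24*6 = 144)
(-17*Z)*((4 - 1*1) + (-1)⁴) = (-17*144)*((4 - 1*1) + (-1)⁴) = -2448*((4 - 1) + 1) = -2448*(3 + 1) = -2448*4 = -9792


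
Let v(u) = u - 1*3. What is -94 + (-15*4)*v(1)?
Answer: 26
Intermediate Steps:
v(u) = -3 + u (v(u) = u - 3 = -3 + u)
-94 + (-15*4)*v(1) = -94 + (-15*4)*(-3 + 1) = -94 - 60*(-2) = -94 + 120 = 26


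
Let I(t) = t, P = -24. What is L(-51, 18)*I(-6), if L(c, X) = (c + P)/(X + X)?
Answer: 25/2 ≈ 12.500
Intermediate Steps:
L(c, X) = (-24 + c)/(2*X) (L(c, X) = (c - 24)/(X + X) = (-24 + c)/((2*X)) = (-24 + c)*(1/(2*X)) = (-24 + c)/(2*X))
L(-51, 18)*I(-6) = ((1/2)*(-24 - 51)/18)*(-6) = ((1/2)*(1/18)*(-75))*(-6) = -25/12*(-6) = 25/2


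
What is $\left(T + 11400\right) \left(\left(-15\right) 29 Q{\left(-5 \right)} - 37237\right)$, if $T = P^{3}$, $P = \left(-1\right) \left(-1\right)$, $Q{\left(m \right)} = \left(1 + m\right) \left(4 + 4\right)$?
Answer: $-265837117$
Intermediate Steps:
$Q{\left(m \right)} = 8 + 8 m$ ($Q{\left(m \right)} = \left(1 + m\right) 8 = 8 + 8 m$)
$P = 1$
$T = 1$ ($T = 1^{3} = 1$)
$\left(T + 11400\right) \left(\left(-15\right) 29 Q{\left(-5 \right)} - 37237\right) = \left(1 + 11400\right) \left(\left(-15\right) 29 \left(8 + 8 \left(-5\right)\right) - 37237\right) = 11401 \left(- 435 \left(8 - 40\right) - 37237\right) = 11401 \left(\left(-435\right) \left(-32\right) - 37237\right) = 11401 \left(13920 - 37237\right) = 11401 \left(-23317\right) = -265837117$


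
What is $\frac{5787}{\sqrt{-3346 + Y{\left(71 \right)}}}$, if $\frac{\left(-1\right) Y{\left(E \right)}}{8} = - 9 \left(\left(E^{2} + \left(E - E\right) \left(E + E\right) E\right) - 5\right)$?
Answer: $\frac{5787 \sqrt{359246}}{359246} \approx 9.6551$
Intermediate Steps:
$Y{\left(E \right)} = -360 + 72 E^{2}$ ($Y{\left(E \right)} = - 8 \left(- 9 \left(\left(E^{2} + \left(E - E\right) \left(E + E\right) E\right) - 5\right)\right) = - 8 \left(- 9 \left(\left(E^{2} + 0 \cdot 2 E E\right) - 5\right)\right) = - 8 \left(- 9 \left(\left(E^{2} + 0 E\right) - 5\right)\right) = - 8 \left(- 9 \left(\left(E^{2} + 0\right) - 5\right)\right) = - 8 \left(- 9 \left(E^{2} - 5\right)\right) = - 8 \left(- 9 \left(-5 + E^{2}\right)\right) = - 8 \left(45 - 9 E^{2}\right) = -360 + 72 E^{2}$)
$\frac{5787}{\sqrt{-3346 + Y{\left(71 \right)}}} = \frac{5787}{\sqrt{-3346 - \left(360 - 72 \cdot 71^{2}\right)}} = \frac{5787}{\sqrt{-3346 + \left(-360 + 72 \cdot 5041\right)}} = \frac{5787}{\sqrt{-3346 + \left(-360 + 362952\right)}} = \frac{5787}{\sqrt{-3346 + 362592}} = \frac{5787}{\sqrt{359246}} = 5787 \frac{\sqrt{359246}}{359246} = \frac{5787 \sqrt{359246}}{359246}$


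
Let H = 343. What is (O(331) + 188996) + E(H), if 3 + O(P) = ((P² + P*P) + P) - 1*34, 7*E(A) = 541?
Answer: 2859425/7 ≈ 4.0849e+5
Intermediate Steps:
E(A) = 541/7 (E(A) = (⅐)*541 = 541/7)
O(P) = -37 + P + 2*P² (O(P) = -3 + (((P² + P*P) + P) - 1*34) = -3 + (((P² + P²) + P) - 34) = -3 + ((2*P² + P) - 34) = -3 + ((P + 2*P²) - 34) = -3 + (-34 + P + 2*P²) = -37 + P + 2*P²)
(O(331) + 188996) + E(H) = ((-37 + 331 + 2*331²) + 188996) + 541/7 = ((-37 + 331 + 2*109561) + 188996) + 541/7 = ((-37 + 331 + 219122) + 188996) + 541/7 = (219416 + 188996) + 541/7 = 408412 + 541/7 = 2859425/7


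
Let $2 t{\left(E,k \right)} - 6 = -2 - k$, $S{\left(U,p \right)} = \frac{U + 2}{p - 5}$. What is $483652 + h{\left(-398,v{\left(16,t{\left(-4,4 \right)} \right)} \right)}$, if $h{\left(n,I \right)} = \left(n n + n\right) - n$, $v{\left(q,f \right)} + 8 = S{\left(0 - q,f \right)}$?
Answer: $642056$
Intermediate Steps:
$S{\left(U,p \right)} = \frac{2 + U}{-5 + p}$
$t{\left(E,k \right)} = 2 - \frac{k}{2}$ ($t{\left(E,k \right)} = 3 + \frac{-2 - k}{2} = 3 - \left(1 + \frac{k}{2}\right) = 2 - \frac{k}{2}$)
$v{\left(q,f \right)} = -8 + \frac{2 - q}{-5 + f}$ ($v{\left(q,f \right)} = -8 + \frac{2 + \left(0 - q\right)}{-5 + f} = -8 + \frac{2 - q}{-5 + f}$)
$h{\left(n,I \right)} = n^{2}$ ($h{\left(n,I \right)} = \left(n^{2} + n\right) - n = \left(n + n^{2}\right) - n = n^{2}$)
$483652 + h{\left(-398,v{\left(16,t{\left(-4,4 \right)} \right)} \right)} = 483652 + \left(-398\right)^{2} = 483652 + 158404 = 642056$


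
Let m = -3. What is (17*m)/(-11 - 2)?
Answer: 51/13 ≈ 3.9231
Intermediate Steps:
(17*m)/(-11 - 2) = (17*(-3))/(-11 - 2) = -51/(-13) = -51*(-1/13) = 51/13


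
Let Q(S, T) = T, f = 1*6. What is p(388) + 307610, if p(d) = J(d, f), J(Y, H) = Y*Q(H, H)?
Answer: 309938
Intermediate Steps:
f = 6
J(Y, H) = H*Y (J(Y, H) = Y*H = H*Y)
p(d) = 6*d
p(388) + 307610 = 6*388 + 307610 = 2328 + 307610 = 309938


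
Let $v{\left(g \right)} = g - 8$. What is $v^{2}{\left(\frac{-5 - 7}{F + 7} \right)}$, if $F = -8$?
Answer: $16$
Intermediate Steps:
$v{\left(g \right)} = -8 + g$
$v^{2}{\left(\frac{-5 - 7}{F + 7} \right)} = \left(-8 + \frac{-5 - 7}{-8 + 7}\right)^{2} = \left(-8 - \frac{12}{-1}\right)^{2} = \left(-8 - -12\right)^{2} = \left(-8 + 12\right)^{2} = 4^{2} = 16$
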